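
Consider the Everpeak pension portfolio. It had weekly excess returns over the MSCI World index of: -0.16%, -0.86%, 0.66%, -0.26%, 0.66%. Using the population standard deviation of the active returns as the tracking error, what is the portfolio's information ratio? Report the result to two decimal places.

0.01

Mean return μ = 0.040 / 5 = 0.0080%
Population std dev = √[1.7037 / 5] = 0.5837%
IR = μ / tracking error = 0.0080 / 0.5837 = 0.0137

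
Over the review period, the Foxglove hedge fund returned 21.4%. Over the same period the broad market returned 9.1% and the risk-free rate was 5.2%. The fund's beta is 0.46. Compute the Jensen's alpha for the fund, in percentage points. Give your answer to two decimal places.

CAPM expected return = Rf + β(Rm − Rf) = 5.2% + 0.46 × (9.1% − 5.2%) = 5.2 + 0.46 × 3.90 = 6.9940%
Jensen's α = Rp − E[R] = 21.4% − 6.9940% = 14.4060

14.41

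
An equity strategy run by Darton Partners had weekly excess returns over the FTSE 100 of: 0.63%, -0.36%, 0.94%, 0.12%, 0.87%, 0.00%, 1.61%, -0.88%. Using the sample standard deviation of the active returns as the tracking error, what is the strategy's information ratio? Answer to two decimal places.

r̄ = (0.63 − 0.36 + 0.94 + 0.12 + 0.87 + 0 + 1.61 − 0.88) / 8 = 2.930 / 8 = 0.3663%
Sample std dev = √[4.4748 / 7] = 0.7995%
IR = r̄ / tracking error = 0.3663 / 0.7995 = 0.4582

0.46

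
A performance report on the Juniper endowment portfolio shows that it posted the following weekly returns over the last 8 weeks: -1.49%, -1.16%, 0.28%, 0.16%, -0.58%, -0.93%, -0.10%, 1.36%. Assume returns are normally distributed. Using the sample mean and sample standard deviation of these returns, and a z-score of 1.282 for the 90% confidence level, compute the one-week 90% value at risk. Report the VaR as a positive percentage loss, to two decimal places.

1.49

r̄ = (-1.49 − 1.16 + 0.28 + 0.16 − 0.58 − 0.93 − 0.1 + 1.36) / 8 = -2.460 / 8 = -0.3075%
Sample std dev = √[5.9742 / 7] = 0.9238%
VaR = −(r̄ − z·σ) = −(-0.3075 − 1.282 × 0.9238) = −(-1.4918) = 1.4918%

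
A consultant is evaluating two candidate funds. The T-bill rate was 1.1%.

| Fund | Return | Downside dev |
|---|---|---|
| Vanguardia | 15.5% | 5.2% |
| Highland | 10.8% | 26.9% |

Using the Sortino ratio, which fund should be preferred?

Vanguardia

Vanguardia: Sortino ratio = (15.5% − 1.1%) / 5.2% = 2.769
Highland: Sortino ratio = (10.8% − 1.1%) / 26.9% = 0.361
Highest: Vanguardia (2.769).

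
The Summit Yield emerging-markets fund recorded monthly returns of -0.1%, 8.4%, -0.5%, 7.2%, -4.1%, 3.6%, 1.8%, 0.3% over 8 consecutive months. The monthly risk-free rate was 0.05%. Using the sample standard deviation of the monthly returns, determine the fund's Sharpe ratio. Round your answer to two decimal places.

r̄ = (-0.1 + 8.4 − 0.5 + 7.2 − 4.1 + 3.6 + 1.8 + 0.3) / 8 = 2.0750%
Σ(r − r̄)² = (-0.1 − 2.0750)² + (8.4 − 2.0750)² + (-0.5 − 2.0750)² + … = 121.3150
σ = √[121.3150 / 7] = 4.1630%
Sharpe = (r̄ − rf) / σ = (2.0750 − 0.05) / 4.1630 = 2.0250 / 4.1630 = 0.4864

0.49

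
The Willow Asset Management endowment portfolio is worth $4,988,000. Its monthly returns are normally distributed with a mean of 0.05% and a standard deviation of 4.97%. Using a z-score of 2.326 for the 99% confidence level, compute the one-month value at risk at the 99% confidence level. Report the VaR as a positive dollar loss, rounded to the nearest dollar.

$574,130

Return at the 99% tail: μ − z·σ = 0.05% − 2.326 × 4.97% = 0.05 − 11.56022 = -11.51022%
VaR = −(-11.51022%) × $4,988,000 = 11.51022% × $4,988,000 = $574,130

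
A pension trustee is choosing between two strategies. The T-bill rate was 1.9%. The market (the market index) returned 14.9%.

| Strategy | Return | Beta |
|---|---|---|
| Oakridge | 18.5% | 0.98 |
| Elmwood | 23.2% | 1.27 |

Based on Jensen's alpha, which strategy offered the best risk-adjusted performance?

Oakridge: α = 18.5% − [1.9% + 0.98 × (14.9% − 1.9%)] = 3.860
Elmwood: α = 23.2% − [1.9% + 1.27 × (14.9% − 1.9%)] = 4.790
Highest: Elmwood (4.790).

Elmwood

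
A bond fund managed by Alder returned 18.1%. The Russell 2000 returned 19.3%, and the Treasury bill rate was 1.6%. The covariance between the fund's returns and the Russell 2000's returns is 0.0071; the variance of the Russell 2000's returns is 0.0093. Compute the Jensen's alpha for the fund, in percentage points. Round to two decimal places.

β = Cov / Var = 0.0071 / 0.0093 = 0.7634
E[R] = Rf + β(Rm − Rf) = 1.6% + 0.7634 × (19.3% − 1.6%) = 15.1122%
α = Rp − E[R] = 18.1% − 15.1122% = 2.9878

2.99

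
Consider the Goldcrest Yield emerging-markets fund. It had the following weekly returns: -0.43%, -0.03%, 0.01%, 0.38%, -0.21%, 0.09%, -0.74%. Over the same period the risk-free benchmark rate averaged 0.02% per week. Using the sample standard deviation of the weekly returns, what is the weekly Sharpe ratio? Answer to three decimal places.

-0.417

Mean return r̄ = -0.930 / 7 = -0.1329%
Sample std dev = √[0.8065 / 6] = 0.3666%
Sharpe = (r̄ − rf) / σ = (-0.1329 − 0.02) / 0.3666 = -0.1529 / 0.3666 = -0.4171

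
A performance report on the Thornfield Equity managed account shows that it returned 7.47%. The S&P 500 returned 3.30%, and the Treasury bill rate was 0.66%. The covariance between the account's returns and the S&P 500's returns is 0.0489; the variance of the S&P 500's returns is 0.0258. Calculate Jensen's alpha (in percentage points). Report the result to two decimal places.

1.81

β = Cov / Var = 0.0489 / 0.0258 = 1.8953
E[R] = Rf + β(Rm − Rf) = 0.66% + 1.8953 × (3.30% − 0.66%) = 5.6636%
α = Rp − E[R] = 7.47% − 5.6636% = 1.8064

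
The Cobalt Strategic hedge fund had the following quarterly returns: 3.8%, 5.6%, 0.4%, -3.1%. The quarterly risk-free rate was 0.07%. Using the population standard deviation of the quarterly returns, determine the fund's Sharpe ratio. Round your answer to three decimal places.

0.482

r̄ = (3.8 + 5.6 + 0.4 − 3.1) / 4 = 1.6750%
Σ(r − r̄)² = (3.8 − 1.6750)² + (5.6 − 1.6750)² + (0.4 − 1.6750)² + … = 44.3475
σ = √[44.3475 / 4] = 3.3297%
Sharpe = (r̄ − rf) / σ = (1.6750 − 0.07) / 3.3297 = 1.6050 / 3.3297 = 0.4820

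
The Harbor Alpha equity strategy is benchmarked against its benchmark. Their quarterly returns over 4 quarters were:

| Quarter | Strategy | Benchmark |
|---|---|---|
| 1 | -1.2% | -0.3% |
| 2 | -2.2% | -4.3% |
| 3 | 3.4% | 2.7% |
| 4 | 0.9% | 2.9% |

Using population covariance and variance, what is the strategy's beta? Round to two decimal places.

r̄p = 0.2250%,  r̄m = 0.2500%
Cov = Σ(rp − r̄p)(rm − r̄m) / 4 = 5.3463
Var(rm) = Σ(rm − r̄m)² / 4 = 8.5075
β = Cov / Var = 5.3463 / 8.5075 = 0.6284

0.63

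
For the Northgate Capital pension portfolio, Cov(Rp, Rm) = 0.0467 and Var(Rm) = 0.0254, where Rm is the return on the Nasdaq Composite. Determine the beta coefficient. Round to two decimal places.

β = Cov(Rp, Rm) / Var(Rm) = 0.0467 / 0.0254 = 1.8386

1.84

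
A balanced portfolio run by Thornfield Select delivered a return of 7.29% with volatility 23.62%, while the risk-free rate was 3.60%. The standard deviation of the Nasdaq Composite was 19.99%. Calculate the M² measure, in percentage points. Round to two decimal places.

Sharpe = (Rp − Rf) / σp = (7.29% − 3.60%) / 23.62% = 0.1562
M² = Rf + Sharpe × σm = 3.60% + 0.1562 × 19.99% = 6.7224%

6.72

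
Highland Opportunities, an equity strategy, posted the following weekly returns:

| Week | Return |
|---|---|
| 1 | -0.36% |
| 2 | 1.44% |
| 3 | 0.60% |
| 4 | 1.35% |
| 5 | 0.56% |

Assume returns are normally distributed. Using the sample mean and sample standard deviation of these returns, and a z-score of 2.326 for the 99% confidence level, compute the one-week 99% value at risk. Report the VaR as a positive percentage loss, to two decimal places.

r̄ = (-0.36 + 1.44 + 0.6 + 1.35 + 0.56) / 5 = 3.590 / 5 = 0.7180%
Sample σ = √[Σ(r − r̄)² / 4] = √[2.1217 / 4] = √0.5304 = 0.7283%
VaR = −(r̄ − z·σ) = −(0.7180 − 2.326 × 0.7283) = −(-0.9760) = 0.9760%

0.98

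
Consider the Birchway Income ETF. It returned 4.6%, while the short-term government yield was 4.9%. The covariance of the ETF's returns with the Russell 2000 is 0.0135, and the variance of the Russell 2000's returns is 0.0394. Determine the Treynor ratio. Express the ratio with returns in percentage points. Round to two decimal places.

-0.88

β = Cov / Var = 0.0135 / 0.0394 = 0.3426
Treynor = (Rp − Rf) / β = (4.6% − 4.9%) / 0.3426 = -0.30 / 0.3426 = -0.8757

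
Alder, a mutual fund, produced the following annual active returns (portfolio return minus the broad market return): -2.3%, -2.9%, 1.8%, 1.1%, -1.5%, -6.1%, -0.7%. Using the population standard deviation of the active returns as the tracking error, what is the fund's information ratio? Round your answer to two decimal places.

-0.62

r̄ = (-2.3 − 2.9 + 1.8 + 1.1 − 1.5 − 6.1 − 0.7) / 7 = -10.60 / 7 = -1.5143%
Population std dev = √[42.0486 / 7] = 2.4509%
IR = r̄ / tracking error = -1.5143 / 2.4509 = -0.6179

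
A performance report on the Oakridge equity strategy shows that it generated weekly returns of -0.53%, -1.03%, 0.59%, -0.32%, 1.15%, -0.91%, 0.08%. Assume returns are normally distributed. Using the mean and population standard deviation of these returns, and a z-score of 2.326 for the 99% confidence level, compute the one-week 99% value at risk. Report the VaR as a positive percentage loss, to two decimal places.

Mean return r̄ = -0.970 / 7 = -0.1386%
Population σ = √[Σ(r − r̄)² / 7] = √[3.8149 / 7] = √0.5450 = 0.7382%
VaR = −(r̄ − z·σ) = −(-0.1386 − 2.326 × 0.7382) = −(-1.8557) = 1.8557%

1.86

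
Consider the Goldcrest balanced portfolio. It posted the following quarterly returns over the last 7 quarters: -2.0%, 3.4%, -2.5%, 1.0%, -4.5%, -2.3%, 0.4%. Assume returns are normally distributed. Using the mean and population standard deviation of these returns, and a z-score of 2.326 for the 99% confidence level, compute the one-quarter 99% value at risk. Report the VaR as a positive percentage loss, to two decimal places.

μ = (-2 + 3.4 − 2.5 + 1 − 4.5 − 2.3 + 0.4) / 7 = -0.9286%
Population σ = √[Σ(r − μ)² / 7] = √[42.4743 / 7] = √6.0678 = 2.4633%
VaR = −(μ − z·σ) = −(-0.9286 − 2.326 × 2.4633) = −(-6.6582) = 6.6582%

6.66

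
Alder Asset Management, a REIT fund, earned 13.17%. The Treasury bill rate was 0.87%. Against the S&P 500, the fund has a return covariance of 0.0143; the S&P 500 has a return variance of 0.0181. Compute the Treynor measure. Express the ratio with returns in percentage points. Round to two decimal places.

β = Cov / Var = 0.0143 / 0.0181 = 0.7901
Treynor = (Rp − Rf) / β = (13.17% − 0.87%) / 0.7901 = 12.30 / 0.7901 = 15.5676

15.57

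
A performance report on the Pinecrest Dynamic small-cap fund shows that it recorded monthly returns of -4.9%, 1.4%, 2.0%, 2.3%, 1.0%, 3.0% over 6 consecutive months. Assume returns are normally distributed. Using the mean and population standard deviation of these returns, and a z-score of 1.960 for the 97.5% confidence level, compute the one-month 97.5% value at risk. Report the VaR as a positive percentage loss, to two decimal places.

Mean return r̄ = 4.80 / 6 = 0.8000%
Σ(r − r̄)² = 41.4200; population σ = √(41.4200/6) = 2.6274%
VaR = −(r̄ − z·σ) = −(0.8000 − 1.960 × 2.6274) = −(-4.3497) = 4.3497%

4.35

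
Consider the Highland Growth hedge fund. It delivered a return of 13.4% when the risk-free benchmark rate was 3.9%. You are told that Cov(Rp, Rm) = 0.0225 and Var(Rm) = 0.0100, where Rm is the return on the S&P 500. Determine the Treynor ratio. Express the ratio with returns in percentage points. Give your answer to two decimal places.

4.22

β = Cov / Var = 0.0225 / 0.0100 = 2.2500
Treynor = (Rp − Rf) / β = (13.4% − 3.9%) / 2.2500 = 9.50 / 2.2500 = 4.2222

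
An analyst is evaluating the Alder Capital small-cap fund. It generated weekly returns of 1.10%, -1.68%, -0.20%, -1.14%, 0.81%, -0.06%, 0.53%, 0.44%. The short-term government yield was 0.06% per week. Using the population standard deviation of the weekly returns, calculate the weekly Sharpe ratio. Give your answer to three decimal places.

Mean return r̄ = -0.200 / 8 = -0.0250%
Population std dev = √[6.5012 / 8] = 0.9015%
Sharpe = (r̄ − rf) / σ = (-0.0250 − 0.06) / 0.9015 = -0.0850 / 0.9015 = -0.0943

-0.094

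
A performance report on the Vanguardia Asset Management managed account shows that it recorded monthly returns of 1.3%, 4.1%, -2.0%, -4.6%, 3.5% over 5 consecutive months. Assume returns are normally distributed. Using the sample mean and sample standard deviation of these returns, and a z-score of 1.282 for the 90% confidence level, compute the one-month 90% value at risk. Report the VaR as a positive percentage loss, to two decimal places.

μ = (1.3 + 4.1 − 2 − 4.6 + 3.5) / 5 = 0.4600%
Σ(r − μ)² = 54.8520; sample σ = √(54.8520/4) = 3.7031%
VaR = −(μ − z·σ) = −(0.4600 − 1.282 × 3.7031) = −(-4.2874) = 4.2874%

4.29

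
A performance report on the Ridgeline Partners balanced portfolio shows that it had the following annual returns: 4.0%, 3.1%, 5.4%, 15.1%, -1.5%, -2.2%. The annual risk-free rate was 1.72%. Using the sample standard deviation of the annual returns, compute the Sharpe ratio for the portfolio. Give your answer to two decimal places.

0.36

r̄ = (4 + 3.1 + 5.4 + 15.1 − 1.5 − 2.2) / 6 = 23.90 / 6 = 3.9833%
Σ(r − r̄)² = (4 − 3.9833)² + (3.1 − 3.9833)² + (5.4 − 3.9833)² + … = 194.6683
σ = √[194.6683 / 5] = 6.2397%
Sharpe = (r̄ − rf) / σ = (3.9833 − 1.72) / 6.2397 = 2.2633 / 6.2397 = 0.3627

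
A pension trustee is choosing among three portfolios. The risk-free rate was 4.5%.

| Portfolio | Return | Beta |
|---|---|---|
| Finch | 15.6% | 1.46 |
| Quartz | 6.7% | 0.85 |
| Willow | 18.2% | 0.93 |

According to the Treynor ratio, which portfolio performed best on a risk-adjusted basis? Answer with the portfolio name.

Finch: Treynor = (15.6% − 4.5%) / 1.46 = 7.603
Quartz: Treynor = (6.7% − 4.5%) / 0.85 = 2.588
Willow: Treynor = (18.2% − 4.5%) / 0.93 = 14.731
Highest: Willow (14.731).

Willow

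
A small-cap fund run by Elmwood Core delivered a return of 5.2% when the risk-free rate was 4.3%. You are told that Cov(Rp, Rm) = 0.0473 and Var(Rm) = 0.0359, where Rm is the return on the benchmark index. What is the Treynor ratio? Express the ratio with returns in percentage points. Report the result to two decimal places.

β = Cov / Var = 0.0473 / 0.0359 = 1.3175
Treynor = (Rp − Rf) / β = (5.2% − 4.3%) / 1.3175 = 0.90 / 1.3175 = 0.6831

0.68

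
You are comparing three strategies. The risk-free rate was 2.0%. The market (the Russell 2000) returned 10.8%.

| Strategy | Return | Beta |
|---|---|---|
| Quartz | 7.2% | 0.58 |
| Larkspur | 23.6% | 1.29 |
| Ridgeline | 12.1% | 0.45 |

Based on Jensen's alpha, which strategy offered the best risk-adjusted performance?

Quartz: α = 7.2% − [2.0% + 0.58 × (10.8% − 2.0%)] = 0.096
Larkspur: α = 23.6% − [2.0% + 1.29 × (10.8% − 2.0%)] = 10.248
Ridgeline: α = 12.1% − [2.0% + 0.45 × (10.8% − 2.0%)] = 6.140
Highest: Larkspur (10.248).

Larkspur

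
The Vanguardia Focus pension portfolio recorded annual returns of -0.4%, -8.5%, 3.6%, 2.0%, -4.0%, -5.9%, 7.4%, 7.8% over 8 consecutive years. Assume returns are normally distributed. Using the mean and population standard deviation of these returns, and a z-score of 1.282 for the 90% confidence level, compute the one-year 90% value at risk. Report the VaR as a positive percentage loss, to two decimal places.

μ = (-0.4 − 8.5 + 3.6 + 2 − 4 − 5.9 + 7.4 + 7.8) / 8 = 0.2500%
Population std dev = √[255.2800 / 8] = 5.6489%
VaR = −(μ − z·σ) = −(0.2500 − 1.282 × 5.6489) = −(-6.9919) = 6.9919%

6.99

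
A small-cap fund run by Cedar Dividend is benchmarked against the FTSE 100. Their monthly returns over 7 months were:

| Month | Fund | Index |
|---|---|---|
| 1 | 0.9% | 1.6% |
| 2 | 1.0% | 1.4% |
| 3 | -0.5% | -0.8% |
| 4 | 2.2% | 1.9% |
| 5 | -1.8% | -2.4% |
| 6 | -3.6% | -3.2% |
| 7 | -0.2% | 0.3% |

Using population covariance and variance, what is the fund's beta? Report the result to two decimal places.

0.93

r̄p = -0.2857%,  r̄m = -0.1714%
Cov = Σ(rp − r̄p)(rm − r̄m) / 7 = 3.2653
Var(rm) = Σ(rm − r̄m)² / 7 = 3.5220
β = Cov / Var = 3.2653 / 3.5220 = 0.9271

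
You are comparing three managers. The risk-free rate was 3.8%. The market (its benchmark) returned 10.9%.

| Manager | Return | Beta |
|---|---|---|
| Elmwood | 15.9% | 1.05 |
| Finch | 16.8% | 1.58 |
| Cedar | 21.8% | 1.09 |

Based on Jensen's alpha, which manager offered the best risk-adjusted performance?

Cedar

Elmwood: α = 15.9% − [3.8% + 1.05 × (10.9% − 3.8%)] = 4.645
Finch: α = 16.8% − [3.8% + 1.58 × (10.9% − 3.8%)] = 1.782
Cedar: α = 21.8% − [3.8% + 1.09 × (10.9% − 3.8%)] = 10.261
Highest: Cedar (10.261).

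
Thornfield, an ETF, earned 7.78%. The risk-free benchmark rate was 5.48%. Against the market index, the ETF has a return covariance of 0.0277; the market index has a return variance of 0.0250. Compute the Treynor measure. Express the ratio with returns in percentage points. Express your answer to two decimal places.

β = Cov / Var = 0.0277 / 0.0250 = 1.1080
Treynor = (Rp − Rf) / β = (7.78% − 5.48%) / 1.1080 = 2.30 / 1.1080 = 2.0758

2.08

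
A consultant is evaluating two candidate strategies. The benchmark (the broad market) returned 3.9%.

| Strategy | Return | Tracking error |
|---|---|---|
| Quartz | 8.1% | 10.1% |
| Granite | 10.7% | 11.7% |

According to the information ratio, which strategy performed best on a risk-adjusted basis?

Quartz: IR = (8.1% − 3.9%) / 10.1% = 0.416
Granite: IR = (10.7% − 3.9%) / 11.7% = 0.581
Highest: Granite (0.581).

Granite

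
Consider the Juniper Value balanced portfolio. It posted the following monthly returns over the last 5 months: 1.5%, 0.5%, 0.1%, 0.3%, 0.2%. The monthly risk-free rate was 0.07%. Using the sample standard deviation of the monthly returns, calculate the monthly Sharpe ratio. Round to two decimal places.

r̄ = (1.5 + 0.5 + 0.1 + 0.3 + 0.2) / 5 = 2.60 / 5 = 0.5200%
Σ(r − r̄)² = (1.5 − 0.5200)² + (0.5 − 0.5200)² + (0.1 − 0.5200)² + … = 1.2880
σ = √[1.2880 / 4] = 0.5675%
Sharpe = (r̄ − rf) / σ = (0.5200 − 0.07) / 0.5675 = 0.4500 / 0.5675 = 0.7930

0.79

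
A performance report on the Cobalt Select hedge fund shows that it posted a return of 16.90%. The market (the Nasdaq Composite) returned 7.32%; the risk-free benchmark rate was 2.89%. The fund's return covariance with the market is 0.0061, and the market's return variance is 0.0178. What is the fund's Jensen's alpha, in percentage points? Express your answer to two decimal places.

12.49

β = Cov / Var = 0.0061 / 0.0178 = 0.3427
E[R] = Rf + β(Rm − Rf) = 2.89% + 0.3427 × (7.32% − 2.89%) = 4.4082%
α = Rp − E[R] = 16.90% − 4.4082% = 12.4918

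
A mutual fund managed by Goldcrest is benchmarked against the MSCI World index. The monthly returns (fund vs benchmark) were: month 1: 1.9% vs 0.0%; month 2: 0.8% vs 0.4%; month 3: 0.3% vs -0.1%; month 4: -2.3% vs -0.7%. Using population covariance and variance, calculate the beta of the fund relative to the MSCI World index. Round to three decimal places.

r̄p = 0.1750%,  r̄m = -0.1000%
Cov = Σ(rp − r̄p)(rm − r̄m) / 4 = 0.4925
Var(rm) = Σ(rm − r̄m)² / 4 = 0.1550
β = Cov / Var = 0.4925 / 0.1550 = 3.1774

3.177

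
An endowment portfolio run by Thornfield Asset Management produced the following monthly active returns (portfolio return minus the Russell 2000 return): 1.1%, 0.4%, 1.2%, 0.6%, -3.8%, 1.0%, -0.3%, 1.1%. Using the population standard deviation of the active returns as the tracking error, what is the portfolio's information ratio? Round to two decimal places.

μ = (1.1 + 0.4 + 1.2 + 0.6 − 3.8 + 1 − 0.3 + 1.1) / 8 = 1.30 / 8 = 0.1625%
Σ(r − μ)² = 19.6988; population σ = √(19.6988/8) = 1.5692%
IR = μ / tracking error = 0.1625 / 1.5692 = 0.1036

0.10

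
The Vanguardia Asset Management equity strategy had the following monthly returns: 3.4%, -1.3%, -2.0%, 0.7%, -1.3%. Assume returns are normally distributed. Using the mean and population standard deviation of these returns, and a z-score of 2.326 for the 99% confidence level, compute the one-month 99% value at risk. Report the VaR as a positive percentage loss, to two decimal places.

4.68

r̄ = (3.4 − 1.3 − 2 + 0.7 − 1.3) / 5 = -0.1000%
Population std dev = √[19.3800 / 5] = 1.9688%
VaR = −(r̄ − z·σ) = −(-0.1000 − 2.326 × 1.9688) = −(-4.6794) = 4.6794%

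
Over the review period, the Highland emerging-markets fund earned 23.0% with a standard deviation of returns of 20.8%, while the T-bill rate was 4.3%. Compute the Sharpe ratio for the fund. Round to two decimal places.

Sharpe = (Rp − Rf) / σp = (23.0% − 4.3%) / 20.8% = 18.70% / 20.8% = 0.8990

0.90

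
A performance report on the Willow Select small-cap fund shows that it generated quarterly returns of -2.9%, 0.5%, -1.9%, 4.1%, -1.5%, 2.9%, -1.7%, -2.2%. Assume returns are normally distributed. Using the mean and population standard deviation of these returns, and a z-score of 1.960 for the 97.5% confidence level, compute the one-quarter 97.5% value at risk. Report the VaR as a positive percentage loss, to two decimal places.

r̄ = (-2.9 + 0.5 − 1.9 + 4.1 − 1.5 + 2.9 − 1.7 − 2.2) / 8 = -2.70 / 8 = -0.3375%
Population σ = √[Σ(r − r̄)² / 8] = √[46.5588 / 8] = √5.8199 = 2.4124%
VaR = −(r̄ − z·σ) = −(-0.3375 − 1.960 × 2.4124) = −(-5.0658) = 5.0658%

5.07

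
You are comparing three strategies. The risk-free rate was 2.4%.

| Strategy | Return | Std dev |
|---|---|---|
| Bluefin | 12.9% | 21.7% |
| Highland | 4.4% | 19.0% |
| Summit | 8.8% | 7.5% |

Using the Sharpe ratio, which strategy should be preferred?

Bluefin: Sharpe ratio = (12.9% − 2.4%) / 21.7% = 0.484
Highland: Sharpe ratio = (4.4% − 2.4%) / 19.0% = 0.105
Summit: Sharpe ratio = (8.8% − 2.4%) / 7.5% = 0.853
Highest: Summit (0.853).

Summit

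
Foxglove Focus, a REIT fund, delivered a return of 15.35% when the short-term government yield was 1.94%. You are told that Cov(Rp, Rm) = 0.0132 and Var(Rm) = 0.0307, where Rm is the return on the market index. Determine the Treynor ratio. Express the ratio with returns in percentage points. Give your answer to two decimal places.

β = Cov / Var = 0.0132 / 0.0307 = 0.4300
Treynor = (Rp − Rf) / β = (15.35% − 1.94%) / 0.4300 = 13.41 / 0.4300 = 31.1860

31.19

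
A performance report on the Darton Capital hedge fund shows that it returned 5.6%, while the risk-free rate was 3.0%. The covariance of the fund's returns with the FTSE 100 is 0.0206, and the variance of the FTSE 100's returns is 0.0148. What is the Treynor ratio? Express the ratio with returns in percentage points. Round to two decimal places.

β = Cov / Var = 0.0206 / 0.0148 = 1.3919
Treynor = (Rp − Rf) / β = (5.6% − 3.0%) / 1.3919 = 2.60 / 1.3919 = 1.8680

1.87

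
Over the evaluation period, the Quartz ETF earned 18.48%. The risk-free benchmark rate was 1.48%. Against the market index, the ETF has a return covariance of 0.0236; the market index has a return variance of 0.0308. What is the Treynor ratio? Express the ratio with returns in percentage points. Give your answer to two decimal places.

22.19

β = Cov / Var = 0.0236 / 0.0308 = 0.7662
Treynor = (Rp − Rf) / β = (18.48% − 1.48%) / 0.7662 = 17.00 / 0.7662 = 22.1874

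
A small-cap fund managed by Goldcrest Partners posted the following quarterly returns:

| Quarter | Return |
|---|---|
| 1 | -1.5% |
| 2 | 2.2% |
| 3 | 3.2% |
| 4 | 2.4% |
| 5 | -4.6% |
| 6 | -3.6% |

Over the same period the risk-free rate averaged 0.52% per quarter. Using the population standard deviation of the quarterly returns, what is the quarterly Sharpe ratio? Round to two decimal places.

-0.27

r̄ = (-1.5 + 2.2 + 3.2 + 2.4 − 4.6 − 3.6) / 6 = -1.90 / 6 = -0.3167%
Σ(r − r̄)² = 56.6083; population σ = √(56.6083/6) = 3.0716%
Sharpe = (r̄ − rf) / σ = (-0.3167 − 0.52) / 3.0716 = -0.8367 / 3.0716 = -0.2724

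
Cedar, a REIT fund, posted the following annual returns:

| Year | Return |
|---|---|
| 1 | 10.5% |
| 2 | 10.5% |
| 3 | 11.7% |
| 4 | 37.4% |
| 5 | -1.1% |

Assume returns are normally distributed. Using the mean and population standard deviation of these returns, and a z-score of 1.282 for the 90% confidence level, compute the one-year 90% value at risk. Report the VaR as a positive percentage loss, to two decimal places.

2.47

r̄ = (10.5 + 10.5 + 11.7 + 37.4 − 1.1) / 5 = 69.00 / 5 = 13.8000%
Σ(r − r̄)² = (10.5 − 13.8000)² + (10.5 − 13.8000)² + (11.7 − 13.8000)² + … = 805.1600
population σ = √(805.1600 / 5) = √161.0320 = 12.6898%
VaR = −(r̄ − z·σ) = −(13.8000 − 1.282 × 12.6898) = −(-2.4683) = 2.4683%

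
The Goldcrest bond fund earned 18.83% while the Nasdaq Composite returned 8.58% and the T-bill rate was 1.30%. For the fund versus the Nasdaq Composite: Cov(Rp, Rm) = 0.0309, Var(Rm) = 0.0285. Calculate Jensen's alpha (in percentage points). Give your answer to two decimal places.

9.64

β = Cov / Var = 0.0309 / 0.0285 = 1.0842
E[R] = Rf + β(Rm − Rf) = 1.30% + 1.0842 × (8.58% − 1.30%) = 9.1930%
α = Rp − E[R] = 18.83% − 9.1930% = 9.6370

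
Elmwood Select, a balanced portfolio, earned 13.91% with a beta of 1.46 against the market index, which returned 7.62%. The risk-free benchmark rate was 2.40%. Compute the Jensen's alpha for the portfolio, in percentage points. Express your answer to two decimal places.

CAPM expected return = Rf + β(Rm − Rf) = 2.40% + 1.46 × (7.62% − 2.40%) = 2.4 + 1.46 × 5.22 = 10.0212%
Jensen's α = Rp − E[R] = 13.91% − 10.0212% = 3.8888

3.89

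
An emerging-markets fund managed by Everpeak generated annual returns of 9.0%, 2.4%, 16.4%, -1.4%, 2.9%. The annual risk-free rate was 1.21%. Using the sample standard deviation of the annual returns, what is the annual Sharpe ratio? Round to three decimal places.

r̄ = (9 + 2.4 + 16.4 − 1.4 + 2.9) / 5 = 29.30 / 5 = 5.8600%
Σ(r − r̄)² = (9 − 5.8600)² + (2.4 − 5.8600)² + … = 194.3920
σ = √[194.3920 / 4] = 6.9712%
Sharpe = (r̄ − rf) / σ = (5.8600 − 1.21) / 6.9712 = 4.6500 / 6.9712 = 0.6670

0.667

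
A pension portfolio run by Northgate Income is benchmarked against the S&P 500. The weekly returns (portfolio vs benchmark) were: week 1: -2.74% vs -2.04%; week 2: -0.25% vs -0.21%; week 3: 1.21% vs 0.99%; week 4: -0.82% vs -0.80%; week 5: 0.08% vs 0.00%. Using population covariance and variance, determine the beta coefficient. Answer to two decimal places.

1.30

r̄p = -0.5040%,  r̄m = -0.4120%
Cov = Σ(rp − r̄p)(rm − r̄m) / 5 = 1.2916
Var(rm) = Σ(rm − r̄m)² / 5 = 0.9954
β = Cov / Var = 1.2916 / 0.9954 = 1.2976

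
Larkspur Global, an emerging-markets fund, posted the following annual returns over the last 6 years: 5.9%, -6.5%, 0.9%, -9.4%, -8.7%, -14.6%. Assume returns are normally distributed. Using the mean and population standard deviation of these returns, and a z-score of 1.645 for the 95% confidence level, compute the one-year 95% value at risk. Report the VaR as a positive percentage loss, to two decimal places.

μ = (5.9 − 6.5 + 0.9 − 9.4 − 8.7 − 14.6) / 6 = -32.40 / 6 = -5.4000%
Σ(r − μ)² = (5.9 − (-5.4000))² + (-6.5 − (-5.4000))² + … = 280.1200
population σ = √(280.1200 / 6) = √46.6867 = 6.8328%
VaR = −(μ − z·σ) = −(-5.4000 − 1.645 × 6.8328) = −(-16.6400) = 16.6400%

16.64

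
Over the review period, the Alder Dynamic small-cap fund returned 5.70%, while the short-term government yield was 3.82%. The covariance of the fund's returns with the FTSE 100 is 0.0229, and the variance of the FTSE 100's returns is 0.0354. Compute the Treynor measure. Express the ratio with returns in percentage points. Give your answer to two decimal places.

β = Cov / Var = 0.0229 / 0.0354 = 0.6469
Treynor = (Rp − Rf) / β = (5.70% − 3.82%) / 0.6469 = 1.88 / 0.6469 = 2.9062

2.91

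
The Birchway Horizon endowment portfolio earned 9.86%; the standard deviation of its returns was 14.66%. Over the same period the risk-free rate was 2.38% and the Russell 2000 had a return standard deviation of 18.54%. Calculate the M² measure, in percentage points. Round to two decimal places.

11.84

Sharpe = (Rp − Rf) / σp = (9.86% − 2.38%) / 14.66% = 0.5102
M² = Rf + Sharpe × σm = 2.38% + 0.5102 × 18.54% = 11.8391%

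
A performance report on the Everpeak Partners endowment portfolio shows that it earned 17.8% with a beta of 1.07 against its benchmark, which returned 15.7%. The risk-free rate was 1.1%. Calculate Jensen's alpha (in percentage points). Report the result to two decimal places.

1.08

CAPM expected return = Rf + β(Rm − Rf) = 1.1% + 1.07 × (15.7% − 1.1%) = 1.1 + 1.07 × 14.60 = 16.7220%
Jensen's α = Rp − E[R] = 17.8% − 16.7220% = 1.0780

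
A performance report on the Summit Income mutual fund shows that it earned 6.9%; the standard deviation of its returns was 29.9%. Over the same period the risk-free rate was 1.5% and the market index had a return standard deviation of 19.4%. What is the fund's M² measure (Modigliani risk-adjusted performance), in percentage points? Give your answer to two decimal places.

5.00

Sharpe = (Rp − Rf) / σp = (6.9% − 1.5%) / 29.9% = 0.1806
M² = Rf + Sharpe × σm = 1.5% + 0.1806 × 19.4% = 5.0036%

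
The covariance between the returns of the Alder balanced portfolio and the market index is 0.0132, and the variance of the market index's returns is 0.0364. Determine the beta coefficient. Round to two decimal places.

0.36

β = Cov(Rp, Rm) / Var(Rm) = 0.0132 / 0.0364 = 0.3626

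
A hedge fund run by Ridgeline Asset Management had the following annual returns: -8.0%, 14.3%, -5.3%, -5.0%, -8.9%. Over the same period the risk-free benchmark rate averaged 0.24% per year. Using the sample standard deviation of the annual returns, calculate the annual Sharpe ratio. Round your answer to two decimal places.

r̄ = (-8 + 14.3 − 5.3 − 5 − 8.9) / 5 = -12.90 / 5 = -2.5800%
Σ(r − r̄)² = 367.5080; sample σ = √(367.5080/4) = 9.5852%
Sharpe = (r̄ − rf) / σ = (-2.5800 − 0.24) / 9.5852 = -2.8200 / 9.5852 = -0.2942

-0.29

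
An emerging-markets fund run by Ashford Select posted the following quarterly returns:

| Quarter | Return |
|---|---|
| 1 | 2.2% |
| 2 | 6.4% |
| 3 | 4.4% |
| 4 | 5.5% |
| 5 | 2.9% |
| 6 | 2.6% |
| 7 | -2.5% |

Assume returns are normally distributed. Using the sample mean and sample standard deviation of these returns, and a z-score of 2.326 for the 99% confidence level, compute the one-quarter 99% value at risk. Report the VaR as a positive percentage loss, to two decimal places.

3.70

r̄ = (2.2 + 6.4 + 4.4 + 5.5 + 2.9 + 2.6 − 2.5) / 7 = 3.0714%
Σ(r − r̄)² = (2.2 − 3.0714)² + (6.4 − 3.0714)² + (4.4 − 3.0714)² + … = 50.7943
sample σ = √(50.7943 / 6) = √8.4657 = 2.9096%
VaR = −(r̄ − z·σ) = −(3.0714 − 2.326 × 2.9096) = −(-3.6963) = 3.6963%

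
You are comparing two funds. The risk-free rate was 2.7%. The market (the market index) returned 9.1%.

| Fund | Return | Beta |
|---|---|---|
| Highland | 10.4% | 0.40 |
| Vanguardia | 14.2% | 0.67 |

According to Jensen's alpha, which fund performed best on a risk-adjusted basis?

Vanguardia

Highland: α = 10.4% − [2.7% + 0.40 × (9.1% − 2.7%)] = 5.140
Vanguardia: α = 14.2% − [2.7% + 0.67 × (9.1% − 2.7%)] = 7.212
Highest: Vanguardia (7.212).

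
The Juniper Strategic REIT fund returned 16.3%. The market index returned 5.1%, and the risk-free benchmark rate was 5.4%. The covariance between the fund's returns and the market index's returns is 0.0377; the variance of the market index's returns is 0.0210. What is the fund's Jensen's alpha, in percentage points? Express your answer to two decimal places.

11.44

β = Cov / Var = 0.0377 / 0.0210 = 1.7952
E[R] = Rf + β(Rm − Rf) = 5.4% + 1.7952 × (5.1% − 5.4%) = 4.8614%
α = Rp − E[R] = 16.3% − 4.8614% = 11.4386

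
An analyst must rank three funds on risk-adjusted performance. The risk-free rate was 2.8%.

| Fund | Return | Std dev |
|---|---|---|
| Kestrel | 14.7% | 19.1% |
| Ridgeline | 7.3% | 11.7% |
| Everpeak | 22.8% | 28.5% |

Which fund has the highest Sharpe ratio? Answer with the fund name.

Everpeak

Kestrel: Sharpe ratio = (14.7% − 2.8%) / 19.1% = 0.623
Ridgeline: Sharpe ratio = (7.3% − 2.8%) / 11.7% = 0.385
Everpeak: Sharpe ratio = (22.8% − 2.8%) / 28.5% = 0.702
Highest: Everpeak (0.702).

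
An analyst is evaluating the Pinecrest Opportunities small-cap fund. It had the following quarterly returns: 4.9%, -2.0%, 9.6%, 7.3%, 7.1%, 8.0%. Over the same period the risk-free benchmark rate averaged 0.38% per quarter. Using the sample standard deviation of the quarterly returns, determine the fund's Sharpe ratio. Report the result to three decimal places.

1.320

r̄ = (4.9 − 2 + 9.6 + 7.3 + 7.1 + 8) / 6 = 5.8167%
Σ(r − r̄)² = (4.9 − 5.8167)² + (-2 − 5.8167)² + (9.6 − 5.8167)² + … = 84.8683
sample σ = √(84.8683 / 5) = √16.9737 = 4.1199%
Sharpe = (r̄ − rf) / σ = (5.8167 − 0.38) / 4.1199 = 5.4367 / 4.1199 = 1.3196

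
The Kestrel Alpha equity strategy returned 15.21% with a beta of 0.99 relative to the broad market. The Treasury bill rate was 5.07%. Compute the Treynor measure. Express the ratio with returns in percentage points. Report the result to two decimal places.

Treynor = (Rp − Rf) / β = (15.21% − 5.07%) / 0.99 = 10.14 / 0.99 = 10.2424

10.24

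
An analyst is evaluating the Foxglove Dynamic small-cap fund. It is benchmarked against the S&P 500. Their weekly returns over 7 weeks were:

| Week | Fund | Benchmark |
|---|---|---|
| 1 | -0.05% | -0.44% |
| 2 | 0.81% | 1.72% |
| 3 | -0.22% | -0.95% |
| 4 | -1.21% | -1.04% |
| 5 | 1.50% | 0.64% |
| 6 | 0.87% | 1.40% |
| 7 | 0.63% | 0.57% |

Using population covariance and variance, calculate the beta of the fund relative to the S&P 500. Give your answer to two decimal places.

0.65

r̄p = 0.3329%,  r̄m = 0.2714%
Cov = Σ(rp − r̄p)(rm − r̄m) / 7 = 0.6839
Var(rm) = Σ(rm − r̄m)² / 7 = 1.0450
β = Cov / Var = 0.6839 / 1.0450 = 0.6544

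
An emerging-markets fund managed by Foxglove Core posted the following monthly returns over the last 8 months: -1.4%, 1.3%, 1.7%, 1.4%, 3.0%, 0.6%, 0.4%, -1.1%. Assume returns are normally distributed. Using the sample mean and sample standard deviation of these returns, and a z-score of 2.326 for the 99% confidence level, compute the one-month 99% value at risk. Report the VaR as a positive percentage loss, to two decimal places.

r̄ = (-1.4 + 1.3 + 1.7 + 1.4 + 3 + 0.6 + 0.4 − 1.1) / 8 = 0.7375%
Σ(r − r̄)² = 14.8788; sample σ = √(14.8788/7) = 1.4579%
VaR = −(r̄ − z·σ) = −(0.7375 − 2.326 × 1.4579) = −(-2.6536) = 2.6536%

2.65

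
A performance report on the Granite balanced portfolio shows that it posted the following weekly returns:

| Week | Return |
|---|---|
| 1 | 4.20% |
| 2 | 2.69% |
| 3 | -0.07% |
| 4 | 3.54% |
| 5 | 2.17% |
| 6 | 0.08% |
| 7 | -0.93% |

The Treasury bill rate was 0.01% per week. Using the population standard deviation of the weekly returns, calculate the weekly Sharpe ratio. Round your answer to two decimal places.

r̄ = (4.2 + 2.69 − 0.07 + 3.54 + 2.17 + 0.08 − 0.93) / 7 = 1.6686%
Σ(r − r̄)² = 23.5039; population σ = √(23.5039/7) = 1.8324%
Sharpe = (r̄ − rf) / σ = (1.6686 − 0.01) / 1.8324 = 1.6586 / 1.8324 = 0.9052

0.91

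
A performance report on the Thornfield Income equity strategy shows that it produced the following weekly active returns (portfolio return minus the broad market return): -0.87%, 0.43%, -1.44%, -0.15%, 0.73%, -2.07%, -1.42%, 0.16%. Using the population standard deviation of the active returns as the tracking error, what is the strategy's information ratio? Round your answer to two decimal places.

Mean return μ = -4.630 / 8 = -0.5788%
Population σ = √[Σ(r − μ)² / 8] = √[7.2181 / 8] = √0.9023 = 0.9499%
IR = μ / tracking error = -0.5788 / 0.9499 = -0.6093

-0.61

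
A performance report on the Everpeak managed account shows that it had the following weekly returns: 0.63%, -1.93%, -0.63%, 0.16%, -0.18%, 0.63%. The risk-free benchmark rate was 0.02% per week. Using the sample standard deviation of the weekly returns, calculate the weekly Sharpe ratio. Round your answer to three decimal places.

μ = (0.63 − 1.93 − 0.63 + 0.16 − 0.18 + 0.63) / 6 = -1.320 / 6 = -0.2200%
Sample std dev = √[4.6832 / 5] = 0.9678%
Sharpe = (μ − rf) / σ = (-0.2200 − 0.02) / 0.9678 = -0.2400 / 0.9678 = -0.2480

-0.248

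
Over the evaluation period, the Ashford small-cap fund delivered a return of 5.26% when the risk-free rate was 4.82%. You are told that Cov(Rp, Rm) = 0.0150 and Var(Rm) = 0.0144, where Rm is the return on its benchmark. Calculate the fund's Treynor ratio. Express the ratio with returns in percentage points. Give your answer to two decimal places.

β = Cov / Var = 0.0150 / 0.0144 = 1.0417
Treynor = (Rp − Rf) / β = (5.26% − 4.82%) / 1.0417 = 0.44 / 1.0417 = 0.4224

0.42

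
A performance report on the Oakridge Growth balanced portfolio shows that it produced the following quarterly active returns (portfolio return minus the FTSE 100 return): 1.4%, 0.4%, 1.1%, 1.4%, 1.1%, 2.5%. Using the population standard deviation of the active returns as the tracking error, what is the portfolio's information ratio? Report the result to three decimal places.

r̄ = (1.4 + 0.4 + 1.1 + 1.4 + 1.1 + 2.5) / 6 = 7.90 / 6 = 1.3167%
Σ(r − r̄)² = (1.4 − 1.3167)² + (0.4 − 1.3167)² + (1.1 − 1.3167)² + … = 2.3483
population σ = √(2.3483 / 6) = √0.3914 = 0.6256%
IR = r̄ / tracking error = 1.3167 / 0.6256 = 2.1047

2.105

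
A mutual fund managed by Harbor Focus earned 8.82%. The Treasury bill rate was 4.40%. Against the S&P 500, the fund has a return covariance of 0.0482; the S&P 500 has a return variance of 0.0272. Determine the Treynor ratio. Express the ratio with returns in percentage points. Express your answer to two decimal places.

2.49

β = Cov / Var = 0.0482 / 0.0272 = 1.7721
Treynor = (Rp − Rf) / β = (8.82% − 4.40%) / 1.7721 = 4.42 / 1.7721 = 2.4942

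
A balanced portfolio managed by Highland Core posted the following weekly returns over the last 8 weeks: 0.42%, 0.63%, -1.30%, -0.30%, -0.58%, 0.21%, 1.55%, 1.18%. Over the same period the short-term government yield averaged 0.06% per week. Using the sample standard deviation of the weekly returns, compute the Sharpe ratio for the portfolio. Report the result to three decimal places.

r̄ = (0.42 + 0.63 − 1.3 − 0.3 − 0.58 + 0.21 + 1.55 + 1.18) / 8 = 0.2263%
Σ(r − r̄)² = 6.1192; sample σ = √(6.1192/7) = 0.9350%
Sharpe = (r̄ − rf) / σ = (0.2263 − 0.06) / 0.9350 = 0.1663 / 0.9350 = 0.1779

0.178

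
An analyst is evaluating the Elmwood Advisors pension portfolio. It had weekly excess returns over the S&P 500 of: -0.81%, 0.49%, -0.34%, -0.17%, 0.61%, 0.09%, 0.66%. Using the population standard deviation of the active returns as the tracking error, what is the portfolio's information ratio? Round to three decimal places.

0.149

r̄ = (-0.81 + 0.49 − 0.34 − 0.17 + 0.61 + 0.09 + 0.66) / 7 = 0.0757%
Population std dev = √[1.8164 / 7] = 0.5094%
IR = r̄ / tracking error = 0.0757 / 0.5094 = 0.1486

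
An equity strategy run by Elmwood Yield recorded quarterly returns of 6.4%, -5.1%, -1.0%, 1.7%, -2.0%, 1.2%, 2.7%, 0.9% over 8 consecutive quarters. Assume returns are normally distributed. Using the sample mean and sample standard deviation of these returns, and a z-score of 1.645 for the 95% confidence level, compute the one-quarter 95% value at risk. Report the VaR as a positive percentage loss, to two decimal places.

r̄ = (6.4 − 5.1 − 1 + 1.7 − 2 + 1.2 + 2.7 + 0.9) / 8 = 4.80 / 8 = 0.6000%
Sample std dev = √[81.5200 / 7] = 3.4126%
VaR = −(r̄ − z·σ) = −(0.6000 − 1.645 × 3.4126) = −(-5.0137) = 5.0137%

5.01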